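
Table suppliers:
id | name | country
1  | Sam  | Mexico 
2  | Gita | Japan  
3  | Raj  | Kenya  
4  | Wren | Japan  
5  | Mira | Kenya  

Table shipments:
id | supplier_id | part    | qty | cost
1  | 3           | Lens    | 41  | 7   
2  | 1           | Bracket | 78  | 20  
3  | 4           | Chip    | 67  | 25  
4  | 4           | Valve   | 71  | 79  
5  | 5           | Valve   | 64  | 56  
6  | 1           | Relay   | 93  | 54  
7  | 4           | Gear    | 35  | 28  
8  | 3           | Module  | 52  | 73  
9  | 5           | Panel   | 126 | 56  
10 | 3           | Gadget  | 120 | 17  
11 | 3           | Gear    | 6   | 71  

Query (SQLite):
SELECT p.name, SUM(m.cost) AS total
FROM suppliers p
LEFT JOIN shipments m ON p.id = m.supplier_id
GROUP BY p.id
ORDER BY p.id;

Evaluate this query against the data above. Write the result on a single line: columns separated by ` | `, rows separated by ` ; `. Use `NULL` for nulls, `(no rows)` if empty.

LEFT JOIN keeps every suppliers row; unmatched ones get NULL for shipments columns.
Group by suppliers.id and compute SUM(m.cost). SUM over an all-NULL group is NULL.
  1: ids {2, 6} → SUM(m.cost)=74
  2: ids {—} → SUM(m.cost)=NULL
  3: ids {1, 8, 10, 11} → SUM(m.cost)=168
  4: ids {3, 4, 7} → SUM(m.cost)=132
  5: ids {5, 9} → SUM(m.cost)=112

Sam | 74 ; Gita | NULL ; Raj | 168 ; Wren | 132 ; Mira | 112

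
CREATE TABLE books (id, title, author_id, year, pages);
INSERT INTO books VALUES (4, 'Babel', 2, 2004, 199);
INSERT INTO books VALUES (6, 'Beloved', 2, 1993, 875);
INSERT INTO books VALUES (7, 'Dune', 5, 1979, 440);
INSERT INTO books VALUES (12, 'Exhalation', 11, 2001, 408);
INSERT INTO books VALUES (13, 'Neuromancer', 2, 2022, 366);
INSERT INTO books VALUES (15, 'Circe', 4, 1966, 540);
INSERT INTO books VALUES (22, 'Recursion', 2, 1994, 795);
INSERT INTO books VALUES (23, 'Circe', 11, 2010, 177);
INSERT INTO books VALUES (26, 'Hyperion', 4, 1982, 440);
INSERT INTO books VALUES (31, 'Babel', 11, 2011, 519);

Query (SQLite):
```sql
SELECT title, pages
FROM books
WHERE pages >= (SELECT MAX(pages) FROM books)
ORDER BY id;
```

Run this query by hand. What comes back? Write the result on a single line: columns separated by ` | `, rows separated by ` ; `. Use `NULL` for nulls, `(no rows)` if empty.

Scalar subquery: MAX(pages) over all books rows = 875.
Keep rows where pages >= that value.

Beloved | 875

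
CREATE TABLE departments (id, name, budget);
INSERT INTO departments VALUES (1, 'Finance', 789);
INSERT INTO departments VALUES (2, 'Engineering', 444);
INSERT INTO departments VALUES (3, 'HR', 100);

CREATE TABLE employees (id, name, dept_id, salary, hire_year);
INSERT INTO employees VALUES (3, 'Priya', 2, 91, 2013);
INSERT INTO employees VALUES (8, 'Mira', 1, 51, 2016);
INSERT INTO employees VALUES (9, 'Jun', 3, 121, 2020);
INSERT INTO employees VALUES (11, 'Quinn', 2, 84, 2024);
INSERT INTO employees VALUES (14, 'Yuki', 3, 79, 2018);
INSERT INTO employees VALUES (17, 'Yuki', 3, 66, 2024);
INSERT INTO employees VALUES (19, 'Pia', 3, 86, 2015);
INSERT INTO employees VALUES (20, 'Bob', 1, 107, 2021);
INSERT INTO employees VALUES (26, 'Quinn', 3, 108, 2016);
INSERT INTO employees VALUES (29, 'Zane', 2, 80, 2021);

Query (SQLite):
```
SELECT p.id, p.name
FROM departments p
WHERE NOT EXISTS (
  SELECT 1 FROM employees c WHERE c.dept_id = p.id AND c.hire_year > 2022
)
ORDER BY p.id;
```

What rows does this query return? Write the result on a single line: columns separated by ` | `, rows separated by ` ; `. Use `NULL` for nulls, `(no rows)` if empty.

1 | Finance

For each departments row, check whether any employees with matching dept_id has hire_year > 2022.
Keep rows where that is false.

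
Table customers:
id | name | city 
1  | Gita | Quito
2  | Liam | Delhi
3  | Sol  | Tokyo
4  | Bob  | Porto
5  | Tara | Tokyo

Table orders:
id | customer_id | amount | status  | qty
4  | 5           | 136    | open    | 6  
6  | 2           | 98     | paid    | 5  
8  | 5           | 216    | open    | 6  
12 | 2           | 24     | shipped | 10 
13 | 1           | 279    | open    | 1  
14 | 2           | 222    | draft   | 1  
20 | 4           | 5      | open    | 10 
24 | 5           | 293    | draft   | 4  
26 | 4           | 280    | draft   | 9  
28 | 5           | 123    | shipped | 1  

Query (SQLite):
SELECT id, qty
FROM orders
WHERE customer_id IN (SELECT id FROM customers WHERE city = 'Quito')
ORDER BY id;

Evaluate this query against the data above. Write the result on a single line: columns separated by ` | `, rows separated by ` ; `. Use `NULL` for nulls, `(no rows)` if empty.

Inner query: customers.id where city = 'Quito'.
Outer: keep orders rows whose customer_id is in that set.
Inner query → {1}

13 | 1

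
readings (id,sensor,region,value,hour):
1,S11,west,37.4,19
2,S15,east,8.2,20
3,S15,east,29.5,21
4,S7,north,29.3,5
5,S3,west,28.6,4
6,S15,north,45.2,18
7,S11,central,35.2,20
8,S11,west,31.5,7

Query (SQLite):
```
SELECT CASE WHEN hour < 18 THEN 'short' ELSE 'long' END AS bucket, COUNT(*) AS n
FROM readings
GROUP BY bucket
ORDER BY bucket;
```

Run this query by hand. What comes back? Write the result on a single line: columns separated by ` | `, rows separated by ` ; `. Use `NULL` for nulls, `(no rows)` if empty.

long | 5 ; short | 3

Bucket rows by hour < 18 → 'short' else 'long'; count each bucket.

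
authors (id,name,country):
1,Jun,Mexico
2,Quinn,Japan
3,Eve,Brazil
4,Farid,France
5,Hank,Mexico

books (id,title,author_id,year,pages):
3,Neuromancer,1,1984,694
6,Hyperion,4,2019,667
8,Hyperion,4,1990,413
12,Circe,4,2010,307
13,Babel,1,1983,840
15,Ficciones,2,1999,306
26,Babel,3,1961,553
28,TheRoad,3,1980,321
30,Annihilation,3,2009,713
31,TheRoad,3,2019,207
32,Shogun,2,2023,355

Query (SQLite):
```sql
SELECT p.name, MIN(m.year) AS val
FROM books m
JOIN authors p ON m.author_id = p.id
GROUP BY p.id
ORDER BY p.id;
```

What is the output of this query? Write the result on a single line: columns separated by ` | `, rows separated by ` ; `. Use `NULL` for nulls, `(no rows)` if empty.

Join each books row to its authors via author_id.
Group joined rows by authors.id; compute MIN(m.year) per group.
  1: ids {3, 13} → MIN(m.year)=1983
  2: ids {15, 32} → MIN(m.year)=1999
  3: ids {26, 28, 30, 31} → MIN(m.year)=1961
  4: ids {6, 8, 12} → MIN(m.year)=1990

Jun | 1983 ; Quinn | 1999 ; Eve | 1961 ; Farid | 1990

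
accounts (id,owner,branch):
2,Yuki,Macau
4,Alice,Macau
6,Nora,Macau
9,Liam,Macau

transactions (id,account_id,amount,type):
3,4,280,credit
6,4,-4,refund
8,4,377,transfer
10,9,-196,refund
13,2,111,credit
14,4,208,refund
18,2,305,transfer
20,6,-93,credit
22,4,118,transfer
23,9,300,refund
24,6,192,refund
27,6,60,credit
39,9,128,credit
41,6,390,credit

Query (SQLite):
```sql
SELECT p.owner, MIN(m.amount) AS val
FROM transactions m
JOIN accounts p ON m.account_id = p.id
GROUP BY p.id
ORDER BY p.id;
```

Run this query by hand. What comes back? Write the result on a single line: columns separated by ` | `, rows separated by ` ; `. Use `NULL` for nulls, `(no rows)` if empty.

Yuki | 111 ; Alice | -4 ; Nora | -93 ; Liam | -196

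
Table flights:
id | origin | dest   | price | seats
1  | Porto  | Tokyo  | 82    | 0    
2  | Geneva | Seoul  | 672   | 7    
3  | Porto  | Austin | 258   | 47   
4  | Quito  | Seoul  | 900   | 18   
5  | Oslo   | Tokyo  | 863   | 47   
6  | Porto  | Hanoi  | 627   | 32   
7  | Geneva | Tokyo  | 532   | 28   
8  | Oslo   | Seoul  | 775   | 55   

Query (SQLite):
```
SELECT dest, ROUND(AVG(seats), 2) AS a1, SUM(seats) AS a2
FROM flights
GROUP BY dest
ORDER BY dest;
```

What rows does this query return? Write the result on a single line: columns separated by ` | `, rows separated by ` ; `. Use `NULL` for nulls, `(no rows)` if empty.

Austin | 47 | 47 ; Hanoi | 32 | 32 ; Seoul | 26.67 | 80 ; Tokyo | 25 | 75

Group flights by dest.
Per group compute: ROUND(AVG(seats), 2), SUM(seats).
  Austin: ids {3} → ROUND(AVG(seats), 2)=47, SUM(seats)=47
  Hanoi: ids {6} → ROUND(AVG(seats), 2)=32, SUM(seats)=32
  Seoul: ids {2, 4, 8} → ROUND(AVG(seats), 2)=26.67, SUM(seats)=80
  Tokyo: ids {1, 5, 7} → ROUND(AVG(seats), 2)=25, SUM(seats)=75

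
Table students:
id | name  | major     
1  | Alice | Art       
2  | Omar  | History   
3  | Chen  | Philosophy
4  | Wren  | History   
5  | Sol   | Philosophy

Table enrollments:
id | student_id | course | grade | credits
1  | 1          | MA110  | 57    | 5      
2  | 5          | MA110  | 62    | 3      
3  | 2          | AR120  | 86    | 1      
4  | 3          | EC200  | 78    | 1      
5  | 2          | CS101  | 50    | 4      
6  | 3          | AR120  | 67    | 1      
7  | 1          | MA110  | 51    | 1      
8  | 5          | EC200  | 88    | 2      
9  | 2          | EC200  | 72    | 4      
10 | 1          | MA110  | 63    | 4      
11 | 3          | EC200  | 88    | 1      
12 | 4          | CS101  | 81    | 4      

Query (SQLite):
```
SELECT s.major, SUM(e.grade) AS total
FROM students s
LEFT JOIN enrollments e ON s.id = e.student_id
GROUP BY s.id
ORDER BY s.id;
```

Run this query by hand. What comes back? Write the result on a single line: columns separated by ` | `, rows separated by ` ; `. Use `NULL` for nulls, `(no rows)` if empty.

LEFT JOIN keeps every students row; unmatched ones get NULL for enrollments columns.
Group by students.id and compute SUM(e.grade). SUM over an all-NULL group is NULL.
  1: ids {1, 7, 10} → SUM(e.grade)=171
  2: ids {3, 5, 9} → SUM(e.grade)=208
  3: ids {4, 6, 11} → SUM(e.grade)=233
  4: ids {12} → SUM(e.grade)=81
  5: ids {2, 8} → SUM(e.grade)=150

Art | 171 ; History | 208 ; Philosophy | 233 ; History | 81 ; Philosophy | 150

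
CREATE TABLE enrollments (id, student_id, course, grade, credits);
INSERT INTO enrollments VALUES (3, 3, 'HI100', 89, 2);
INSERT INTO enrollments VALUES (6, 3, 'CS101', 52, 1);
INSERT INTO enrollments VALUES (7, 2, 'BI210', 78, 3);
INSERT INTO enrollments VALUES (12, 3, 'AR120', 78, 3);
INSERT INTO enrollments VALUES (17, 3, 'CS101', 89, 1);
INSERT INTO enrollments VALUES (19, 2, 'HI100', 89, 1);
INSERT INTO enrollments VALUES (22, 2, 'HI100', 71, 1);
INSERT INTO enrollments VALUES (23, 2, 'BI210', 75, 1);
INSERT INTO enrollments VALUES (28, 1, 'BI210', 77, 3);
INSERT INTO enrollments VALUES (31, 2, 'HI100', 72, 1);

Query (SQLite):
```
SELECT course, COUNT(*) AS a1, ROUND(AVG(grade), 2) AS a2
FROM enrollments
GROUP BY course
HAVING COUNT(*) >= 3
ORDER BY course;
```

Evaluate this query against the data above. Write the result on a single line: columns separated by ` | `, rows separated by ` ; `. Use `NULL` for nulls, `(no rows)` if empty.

Group enrollments by course.
Per group compute: COUNT(*), ROUND(AVG(grade), 2).
HAVING: drop groups with fewer than 3 rows.
  AR120: ids {12} → COUNT(*)=1, ROUND(AVG(grade), 2)=78
  BI210: ids {7, 23, 28} → COUNT(*)=3, ROUND(AVG(grade), 2)=76.67
  CS101: ids {6, 17} → COUNT(*)=2, ROUND(AVG(grade), 2)=70.5
  HI100: ids {3, 19, 22, 31} → COUNT(*)=4, ROUND(AVG(grade), 2)=80.25

BI210 | 3 | 76.67 ; HI100 | 4 | 80.25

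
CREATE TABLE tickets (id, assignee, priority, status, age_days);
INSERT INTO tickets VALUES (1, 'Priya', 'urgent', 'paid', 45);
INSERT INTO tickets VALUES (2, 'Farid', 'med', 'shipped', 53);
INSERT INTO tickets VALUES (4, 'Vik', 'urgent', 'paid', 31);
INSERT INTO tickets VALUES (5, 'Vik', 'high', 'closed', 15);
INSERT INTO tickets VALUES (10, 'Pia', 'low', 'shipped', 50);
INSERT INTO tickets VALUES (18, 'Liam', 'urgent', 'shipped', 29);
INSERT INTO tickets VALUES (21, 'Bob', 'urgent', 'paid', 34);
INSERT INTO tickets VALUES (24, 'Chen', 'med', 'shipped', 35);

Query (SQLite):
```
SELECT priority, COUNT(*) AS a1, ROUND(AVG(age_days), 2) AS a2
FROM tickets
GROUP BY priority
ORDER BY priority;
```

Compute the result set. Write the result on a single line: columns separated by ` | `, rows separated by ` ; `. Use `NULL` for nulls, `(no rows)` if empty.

high | 1 | 15 ; low | 1 | 50 ; med | 2 | 44 ; urgent | 4 | 34.75

Group tickets by priority.
Per group compute: COUNT(*), ROUND(AVG(age_days), 2).
  high: ids {5} → COUNT(*)=1, ROUND(AVG(age_days), 2)=15
  low: ids {10} → COUNT(*)=1, ROUND(AVG(age_days), 2)=50
  med: ids {2, 24} → COUNT(*)=2, ROUND(AVG(age_days), 2)=44
  urgent: ids {1, 4, 18, 21} → COUNT(*)=4, ROUND(AVG(age_days), 2)=34.75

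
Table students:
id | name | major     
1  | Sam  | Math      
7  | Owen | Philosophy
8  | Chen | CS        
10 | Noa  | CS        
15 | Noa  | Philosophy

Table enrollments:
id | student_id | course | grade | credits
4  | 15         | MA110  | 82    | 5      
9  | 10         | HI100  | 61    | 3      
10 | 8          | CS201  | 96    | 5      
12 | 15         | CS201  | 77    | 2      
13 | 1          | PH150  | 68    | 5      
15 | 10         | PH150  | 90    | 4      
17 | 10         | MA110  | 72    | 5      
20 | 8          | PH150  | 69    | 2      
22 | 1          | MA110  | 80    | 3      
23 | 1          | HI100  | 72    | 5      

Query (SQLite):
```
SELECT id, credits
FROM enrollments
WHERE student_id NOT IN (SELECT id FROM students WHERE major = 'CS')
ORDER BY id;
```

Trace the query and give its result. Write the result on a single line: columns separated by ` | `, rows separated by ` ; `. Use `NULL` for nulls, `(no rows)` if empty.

4 | 5 ; 12 | 2 ; 13 | 5 ; 22 | 3 ; 23 | 5

Inner query: students.id where major = 'CS'.
Outer: keep enrollments rows whose student_id is not in that set.
Inner query → {8, 10}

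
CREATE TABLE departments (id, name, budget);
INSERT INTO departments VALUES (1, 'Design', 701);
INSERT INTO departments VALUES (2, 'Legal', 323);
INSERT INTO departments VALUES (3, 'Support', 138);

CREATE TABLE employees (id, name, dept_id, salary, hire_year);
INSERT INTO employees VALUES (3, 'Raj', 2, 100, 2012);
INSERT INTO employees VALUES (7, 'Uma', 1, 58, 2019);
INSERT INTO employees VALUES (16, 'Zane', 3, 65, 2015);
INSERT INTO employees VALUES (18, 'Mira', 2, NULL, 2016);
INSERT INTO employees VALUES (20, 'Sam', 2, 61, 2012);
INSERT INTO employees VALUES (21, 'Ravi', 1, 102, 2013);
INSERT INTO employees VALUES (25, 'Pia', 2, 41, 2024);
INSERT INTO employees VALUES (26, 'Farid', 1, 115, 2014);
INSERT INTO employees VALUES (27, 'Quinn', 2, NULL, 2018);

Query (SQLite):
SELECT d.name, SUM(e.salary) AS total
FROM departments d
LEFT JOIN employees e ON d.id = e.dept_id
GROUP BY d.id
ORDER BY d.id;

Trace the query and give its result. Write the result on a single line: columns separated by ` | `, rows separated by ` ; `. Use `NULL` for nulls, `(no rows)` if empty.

Design | 275 ; Legal | 202 ; Support | 65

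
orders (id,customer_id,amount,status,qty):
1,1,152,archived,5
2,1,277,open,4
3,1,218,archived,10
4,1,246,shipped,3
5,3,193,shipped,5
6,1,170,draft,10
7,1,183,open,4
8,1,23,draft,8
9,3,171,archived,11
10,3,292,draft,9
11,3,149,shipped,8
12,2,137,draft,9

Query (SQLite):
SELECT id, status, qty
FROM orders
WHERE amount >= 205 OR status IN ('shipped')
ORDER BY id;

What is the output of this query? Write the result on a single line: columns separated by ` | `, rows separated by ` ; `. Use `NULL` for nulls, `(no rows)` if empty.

amount >= 205: ids {2, 3, 4, 10}
status IN ('shipped'): ids {4, 5, 11}
Combine with OR.

2 | open | 4 ; 3 | archived | 10 ; 4 | shipped | 3 ; 5 | shipped | 5 ; 10 | draft | 9 ; 11 | shipped | 8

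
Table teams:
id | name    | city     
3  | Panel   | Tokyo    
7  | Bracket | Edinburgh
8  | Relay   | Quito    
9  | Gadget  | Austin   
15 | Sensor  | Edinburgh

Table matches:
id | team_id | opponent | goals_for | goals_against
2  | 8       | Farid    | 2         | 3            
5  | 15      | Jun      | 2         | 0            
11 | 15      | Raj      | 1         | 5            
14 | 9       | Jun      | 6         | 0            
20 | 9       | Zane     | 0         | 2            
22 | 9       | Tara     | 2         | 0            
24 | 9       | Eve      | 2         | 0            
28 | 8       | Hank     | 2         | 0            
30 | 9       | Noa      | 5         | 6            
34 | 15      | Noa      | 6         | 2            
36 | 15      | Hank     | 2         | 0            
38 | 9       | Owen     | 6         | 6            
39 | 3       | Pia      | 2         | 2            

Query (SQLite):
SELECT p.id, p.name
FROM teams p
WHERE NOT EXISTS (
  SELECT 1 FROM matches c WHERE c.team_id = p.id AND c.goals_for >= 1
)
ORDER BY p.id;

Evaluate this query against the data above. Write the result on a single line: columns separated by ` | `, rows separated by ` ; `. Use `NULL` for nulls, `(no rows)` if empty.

For each teams row, check whether any matches with matching team_id has goals_for >= 1.
Keep rows where that is false.

7 | Bracket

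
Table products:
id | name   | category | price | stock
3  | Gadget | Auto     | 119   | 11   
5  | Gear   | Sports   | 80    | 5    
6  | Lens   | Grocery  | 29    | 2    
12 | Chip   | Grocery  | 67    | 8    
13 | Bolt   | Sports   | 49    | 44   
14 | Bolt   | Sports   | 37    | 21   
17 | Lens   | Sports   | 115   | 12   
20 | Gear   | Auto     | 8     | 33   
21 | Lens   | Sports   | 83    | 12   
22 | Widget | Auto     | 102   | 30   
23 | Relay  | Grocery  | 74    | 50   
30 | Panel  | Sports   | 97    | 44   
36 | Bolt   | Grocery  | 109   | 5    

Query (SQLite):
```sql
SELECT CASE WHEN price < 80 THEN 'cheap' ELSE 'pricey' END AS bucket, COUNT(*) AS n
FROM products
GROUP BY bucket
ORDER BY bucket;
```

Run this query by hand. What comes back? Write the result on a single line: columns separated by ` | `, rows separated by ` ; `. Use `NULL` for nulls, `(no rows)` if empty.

cheap | 6 ; pricey | 7

Bucket rows by price < 80 → 'cheap' else 'pricey'; count each bucket.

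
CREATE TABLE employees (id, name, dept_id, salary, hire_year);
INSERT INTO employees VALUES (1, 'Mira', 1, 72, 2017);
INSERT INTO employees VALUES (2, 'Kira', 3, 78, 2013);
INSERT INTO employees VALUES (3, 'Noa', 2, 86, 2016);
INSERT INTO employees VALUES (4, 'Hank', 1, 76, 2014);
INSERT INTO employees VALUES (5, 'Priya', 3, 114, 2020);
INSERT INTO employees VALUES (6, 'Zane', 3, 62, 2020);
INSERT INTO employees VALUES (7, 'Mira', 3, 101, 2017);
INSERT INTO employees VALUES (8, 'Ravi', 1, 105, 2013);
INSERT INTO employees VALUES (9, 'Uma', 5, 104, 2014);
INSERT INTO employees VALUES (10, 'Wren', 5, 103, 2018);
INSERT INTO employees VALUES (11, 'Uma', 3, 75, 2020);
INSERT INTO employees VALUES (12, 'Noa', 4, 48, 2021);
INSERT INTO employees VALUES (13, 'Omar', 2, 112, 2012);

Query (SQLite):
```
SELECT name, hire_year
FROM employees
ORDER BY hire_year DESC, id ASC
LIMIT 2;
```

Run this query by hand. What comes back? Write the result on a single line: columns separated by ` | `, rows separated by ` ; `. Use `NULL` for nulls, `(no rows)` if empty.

Noa | 2021 ; Priya | 2020

Sort by hire_year desc, tiebreak id asc: (2021, id=12), (2020, id=5), (2020, id=6), (2020, id=11), (2018, id=10) …. Take first 2.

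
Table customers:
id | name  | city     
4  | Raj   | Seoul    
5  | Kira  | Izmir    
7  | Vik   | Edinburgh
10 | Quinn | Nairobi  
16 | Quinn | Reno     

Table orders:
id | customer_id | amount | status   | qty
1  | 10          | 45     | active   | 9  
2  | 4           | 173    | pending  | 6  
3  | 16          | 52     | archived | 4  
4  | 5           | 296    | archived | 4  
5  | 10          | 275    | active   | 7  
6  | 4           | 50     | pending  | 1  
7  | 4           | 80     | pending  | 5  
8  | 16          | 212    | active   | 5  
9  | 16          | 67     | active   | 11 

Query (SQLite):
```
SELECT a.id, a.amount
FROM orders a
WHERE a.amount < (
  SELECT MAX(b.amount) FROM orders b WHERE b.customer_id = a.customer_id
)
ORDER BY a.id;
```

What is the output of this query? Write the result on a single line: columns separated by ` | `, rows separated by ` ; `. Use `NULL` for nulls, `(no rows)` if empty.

1 | 45 ; 3 | 52 ; 6 | 50 ; 7 | 80 ; 9 | 67

For each orders row a, compute MAX(amount) over rows sharing a.customer_id.
Keep row a if a.amount < that per-group MAX.
  customer_id=4: MAX(amount) = 173
  customer_id=5: MAX(amount) = 296
  customer_id=10: MAX(amount) = 275
  customer_id=16: MAX(amount) = 212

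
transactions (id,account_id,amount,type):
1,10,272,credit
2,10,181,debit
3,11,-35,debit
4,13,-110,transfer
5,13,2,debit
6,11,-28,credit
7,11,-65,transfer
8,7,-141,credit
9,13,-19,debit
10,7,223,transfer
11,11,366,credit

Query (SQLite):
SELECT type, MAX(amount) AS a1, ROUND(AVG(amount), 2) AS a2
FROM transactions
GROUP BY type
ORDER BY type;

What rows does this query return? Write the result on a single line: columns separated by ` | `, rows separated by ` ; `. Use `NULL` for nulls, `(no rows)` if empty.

credit | 366 | 117.25 ; debit | 181 | 32.25 ; transfer | 223 | 16

Group transactions by type.
Per group compute: MAX(amount), ROUND(AVG(amount), 2).
  credit: ids {1, 6, 8, 11} → MAX(amount)=366, ROUND(AVG(amount), 2)=117.25
  debit: ids {2, 3, 5, 9} → MAX(amount)=181, ROUND(AVG(amount), 2)=32.25
  transfer: ids {4, 7, 10} → MAX(amount)=223, ROUND(AVG(amount), 2)=16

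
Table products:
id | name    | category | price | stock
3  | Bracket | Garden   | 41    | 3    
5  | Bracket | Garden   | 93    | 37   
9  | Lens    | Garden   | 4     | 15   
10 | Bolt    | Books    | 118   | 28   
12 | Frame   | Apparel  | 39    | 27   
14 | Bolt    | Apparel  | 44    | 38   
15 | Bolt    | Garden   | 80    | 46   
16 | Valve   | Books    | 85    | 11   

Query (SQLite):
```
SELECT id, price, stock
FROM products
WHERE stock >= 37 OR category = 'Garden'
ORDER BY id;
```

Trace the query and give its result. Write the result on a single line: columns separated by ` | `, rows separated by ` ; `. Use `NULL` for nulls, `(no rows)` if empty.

stock >= 37: ids {5, 14, 15}
category = 'Garden': ids {3, 5, 9, 15}
Combine with OR.

3 | 41 | 3 ; 5 | 93 | 37 ; 9 | 4 | 15 ; 14 | 44 | 38 ; 15 | 80 | 46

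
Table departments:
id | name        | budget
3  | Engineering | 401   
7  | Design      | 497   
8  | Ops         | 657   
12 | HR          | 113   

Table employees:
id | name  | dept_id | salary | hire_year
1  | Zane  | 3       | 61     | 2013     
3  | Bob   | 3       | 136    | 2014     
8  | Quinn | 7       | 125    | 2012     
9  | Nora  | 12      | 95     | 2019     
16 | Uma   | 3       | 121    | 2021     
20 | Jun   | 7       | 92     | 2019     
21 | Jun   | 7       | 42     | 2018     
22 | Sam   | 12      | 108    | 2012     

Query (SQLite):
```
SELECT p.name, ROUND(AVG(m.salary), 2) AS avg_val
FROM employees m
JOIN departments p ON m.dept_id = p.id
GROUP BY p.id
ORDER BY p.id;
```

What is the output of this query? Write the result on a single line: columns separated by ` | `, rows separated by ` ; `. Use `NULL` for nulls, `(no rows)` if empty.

Engineering | 106 ; Design | 86.33 ; HR | 101.5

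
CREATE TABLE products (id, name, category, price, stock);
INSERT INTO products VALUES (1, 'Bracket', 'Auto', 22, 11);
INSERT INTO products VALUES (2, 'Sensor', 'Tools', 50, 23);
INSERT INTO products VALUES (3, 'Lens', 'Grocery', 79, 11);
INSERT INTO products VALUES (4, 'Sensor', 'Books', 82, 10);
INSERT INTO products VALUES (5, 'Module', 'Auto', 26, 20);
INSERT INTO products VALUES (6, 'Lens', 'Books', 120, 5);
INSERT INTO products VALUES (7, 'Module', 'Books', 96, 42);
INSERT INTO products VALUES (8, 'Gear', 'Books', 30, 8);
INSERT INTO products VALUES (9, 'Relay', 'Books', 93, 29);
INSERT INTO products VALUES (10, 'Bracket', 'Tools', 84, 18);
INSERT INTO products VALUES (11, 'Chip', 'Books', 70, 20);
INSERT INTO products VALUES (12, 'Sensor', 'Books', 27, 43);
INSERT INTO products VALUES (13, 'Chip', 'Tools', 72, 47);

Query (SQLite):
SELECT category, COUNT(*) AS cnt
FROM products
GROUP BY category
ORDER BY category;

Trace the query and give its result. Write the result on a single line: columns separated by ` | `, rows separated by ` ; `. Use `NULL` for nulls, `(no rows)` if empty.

Auto | 2 ; Books | 7 ; Grocery | 1 ; Tools | 3

Partition products by category; compute COUNT(*) within each group.
  Auto: ids {1, 5} → COUNT(*)=2
  Books: ids {4, 6, 7, 8, 9, 11, 12} → COUNT(*)=7
  Grocery: ids {3} → COUNT(*)=1
  Tools: ids {2, 10, 13} → COUNT(*)=3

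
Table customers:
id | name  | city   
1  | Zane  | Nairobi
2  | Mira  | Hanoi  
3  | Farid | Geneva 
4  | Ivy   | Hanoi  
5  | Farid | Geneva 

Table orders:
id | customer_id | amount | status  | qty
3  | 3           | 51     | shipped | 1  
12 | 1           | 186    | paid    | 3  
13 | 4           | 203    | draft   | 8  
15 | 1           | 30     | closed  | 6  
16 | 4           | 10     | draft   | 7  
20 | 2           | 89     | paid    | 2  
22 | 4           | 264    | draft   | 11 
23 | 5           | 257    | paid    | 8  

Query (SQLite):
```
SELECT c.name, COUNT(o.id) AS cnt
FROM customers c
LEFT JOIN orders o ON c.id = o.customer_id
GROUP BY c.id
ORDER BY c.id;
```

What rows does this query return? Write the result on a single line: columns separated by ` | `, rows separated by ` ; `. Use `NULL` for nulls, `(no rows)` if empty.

LEFT JOIN keeps every customers row; unmatched ones get NULL for orders columns.
Group by customers.id and compute COUNT(o.id). COUNT(col) of an all-NULL group is 0.
  1: ids {12, 15} → COUNT(o.id)=2
  2: ids {20} → COUNT(o.id)=1
  3: ids {3} → COUNT(o.id)=1
  4: ids {13, 16, 22} → COUNT(o.id)=3
  5: ids {23} → COUNT(o.id)=1

Zane | 2 ; Mira | 1 ; Farid | 1 ; Ivy | 3 ; Farid | 1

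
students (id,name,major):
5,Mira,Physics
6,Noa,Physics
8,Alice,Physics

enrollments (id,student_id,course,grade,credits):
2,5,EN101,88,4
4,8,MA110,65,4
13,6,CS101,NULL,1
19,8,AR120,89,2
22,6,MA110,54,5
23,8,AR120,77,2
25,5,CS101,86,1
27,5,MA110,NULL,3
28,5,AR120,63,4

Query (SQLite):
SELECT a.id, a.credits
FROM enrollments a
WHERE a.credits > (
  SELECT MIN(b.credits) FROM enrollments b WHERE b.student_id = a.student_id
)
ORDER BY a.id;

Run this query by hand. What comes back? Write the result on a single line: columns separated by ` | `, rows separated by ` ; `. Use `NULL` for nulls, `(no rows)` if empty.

For each enrollments row a, compute MIN(credits) over rows sharing a.student_id.
Keep row a if a.credits > that per-group MIN.
  student_id=5: MIN(credits) = 1
  student_id=6: MIN(credits) = 1
  student_id=8: MIN(credits) = 2

2 | 4 ; 4 | 4 ; 22 | 5 ; 27 | 3 ; 28 | 4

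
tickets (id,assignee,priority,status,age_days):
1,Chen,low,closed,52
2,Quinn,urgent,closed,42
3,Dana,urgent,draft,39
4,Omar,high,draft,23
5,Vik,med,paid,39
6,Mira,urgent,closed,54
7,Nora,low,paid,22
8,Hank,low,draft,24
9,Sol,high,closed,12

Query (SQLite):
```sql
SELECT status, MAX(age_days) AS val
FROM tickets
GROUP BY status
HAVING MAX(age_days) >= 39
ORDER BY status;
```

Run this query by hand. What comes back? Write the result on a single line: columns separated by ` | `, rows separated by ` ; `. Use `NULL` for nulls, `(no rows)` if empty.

closed | 54 ; draft | 39 ; paid | 39

Partition tickets by status; compute MAX(age_days) within each group.
HAVING: keep groups where MAX(age_days) >= 39.
  closed: ids {1, 2, 6, 9} → MAX(age_days)=54
  draft: ids {3, 4, 8} → MAX(age_days)=39
  paid: ids {5, 7} → MAX(age_days)=39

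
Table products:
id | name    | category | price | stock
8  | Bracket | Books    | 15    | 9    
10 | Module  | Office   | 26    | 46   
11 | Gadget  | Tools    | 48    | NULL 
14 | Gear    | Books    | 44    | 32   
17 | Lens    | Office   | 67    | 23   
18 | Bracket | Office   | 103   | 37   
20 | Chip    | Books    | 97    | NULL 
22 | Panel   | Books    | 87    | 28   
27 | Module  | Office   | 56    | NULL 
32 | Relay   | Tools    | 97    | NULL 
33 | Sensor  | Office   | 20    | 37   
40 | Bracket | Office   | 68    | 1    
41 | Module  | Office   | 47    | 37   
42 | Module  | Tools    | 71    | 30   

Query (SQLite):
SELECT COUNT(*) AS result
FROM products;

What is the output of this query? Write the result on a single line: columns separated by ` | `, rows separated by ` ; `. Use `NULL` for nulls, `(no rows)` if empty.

14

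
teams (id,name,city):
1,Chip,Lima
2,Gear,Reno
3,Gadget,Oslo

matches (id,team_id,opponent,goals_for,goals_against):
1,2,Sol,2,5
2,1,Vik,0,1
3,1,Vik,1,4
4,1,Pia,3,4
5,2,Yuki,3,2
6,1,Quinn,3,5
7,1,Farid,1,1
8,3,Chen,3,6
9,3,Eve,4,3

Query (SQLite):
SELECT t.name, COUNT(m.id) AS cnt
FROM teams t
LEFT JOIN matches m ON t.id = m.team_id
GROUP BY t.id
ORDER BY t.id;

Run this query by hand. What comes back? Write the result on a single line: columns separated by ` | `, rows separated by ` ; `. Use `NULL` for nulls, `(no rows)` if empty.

LEFT JOIN keeps every teams row; unmatched ones get NULL for matches columns.
Group by teams.id and compute COUNT(m.id). COUNT(col) of an all-NULL group is 0.
  1: ids {2, 3, 4, 6, 7} → COUNT(m.id)=5
  2: ids {1, 5} → COUNT(m.id)=2
  3: ids {8, 9} → COUNT(m.id)=2

Chip | 5 ; Gear | 2 ; Gadget | 2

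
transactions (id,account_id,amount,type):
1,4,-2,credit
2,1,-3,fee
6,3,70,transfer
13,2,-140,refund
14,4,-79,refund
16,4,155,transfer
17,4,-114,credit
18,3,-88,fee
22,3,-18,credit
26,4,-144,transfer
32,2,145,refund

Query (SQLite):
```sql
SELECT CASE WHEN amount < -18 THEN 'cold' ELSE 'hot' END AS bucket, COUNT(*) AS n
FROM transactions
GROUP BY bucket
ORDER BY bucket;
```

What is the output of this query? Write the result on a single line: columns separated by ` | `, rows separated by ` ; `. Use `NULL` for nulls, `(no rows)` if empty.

Bucket rows by amount < -18 → 'cold' else 'hot'; count each bucket.

cold | 5 ; hot | 6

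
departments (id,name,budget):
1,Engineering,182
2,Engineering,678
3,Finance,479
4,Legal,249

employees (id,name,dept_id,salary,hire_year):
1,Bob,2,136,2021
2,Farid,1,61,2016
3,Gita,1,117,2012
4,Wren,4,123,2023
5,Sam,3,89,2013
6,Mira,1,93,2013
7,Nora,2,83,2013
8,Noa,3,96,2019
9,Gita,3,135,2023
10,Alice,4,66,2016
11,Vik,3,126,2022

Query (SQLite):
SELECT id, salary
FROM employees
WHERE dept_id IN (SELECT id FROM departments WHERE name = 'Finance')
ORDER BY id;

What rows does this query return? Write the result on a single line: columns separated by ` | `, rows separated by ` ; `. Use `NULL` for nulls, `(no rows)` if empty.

5 | 89 ; 8 | 96 ; 9 | 135 ; 11 | 126

Inner query: departments.id where name = 'Finance'.
Outer: keep employees rows whose dept_id is in that set.
Inner query → {3}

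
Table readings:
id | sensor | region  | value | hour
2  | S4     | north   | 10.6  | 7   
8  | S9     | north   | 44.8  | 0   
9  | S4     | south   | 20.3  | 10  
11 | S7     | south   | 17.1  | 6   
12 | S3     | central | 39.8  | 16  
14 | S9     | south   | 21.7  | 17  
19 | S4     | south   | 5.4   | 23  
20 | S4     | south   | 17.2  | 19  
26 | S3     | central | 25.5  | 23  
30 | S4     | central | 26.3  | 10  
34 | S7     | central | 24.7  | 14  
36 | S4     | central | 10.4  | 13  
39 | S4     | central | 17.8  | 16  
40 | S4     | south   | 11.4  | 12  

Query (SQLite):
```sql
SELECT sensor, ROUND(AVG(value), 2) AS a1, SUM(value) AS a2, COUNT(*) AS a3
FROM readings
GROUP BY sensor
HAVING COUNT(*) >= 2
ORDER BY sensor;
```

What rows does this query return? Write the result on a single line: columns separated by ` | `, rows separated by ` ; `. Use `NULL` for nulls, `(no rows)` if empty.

Group readings by sensor.
Per group compute: ROUND(AVG(value), 2), SUM(value), COUNT(*).
HAVING: drop groups with fewer than 2 rows.
  S3: ids {12, 26} → ROUND(AVG(value), 2)=32.65, SUM(value)=65.3, COUNT(*)=2
  S4: ids {2, 9, 19, 20, 30, 36, 39, 40} → ROUND(AVG(value), 2)=14.93, SUM(value)=119.4, COUNT(*)=8
  S7: ids {11, 34} → ROUND(AVG(value), 2)=20.9, SUM(value)=41.8, COUNT(*)=2
  S9: ids {8, 14} → ROUND(AVG(value), 2)=33.25, SUM(value)=66.5, COUNT(*)=2

S3 | 32.65 | 65.3 | 2 ; S4 | 14.93 | 119.4 | 8 ; S7 | 20.9 | 41.8 | 2 ; S9 | 33.25 | 66.5 | 2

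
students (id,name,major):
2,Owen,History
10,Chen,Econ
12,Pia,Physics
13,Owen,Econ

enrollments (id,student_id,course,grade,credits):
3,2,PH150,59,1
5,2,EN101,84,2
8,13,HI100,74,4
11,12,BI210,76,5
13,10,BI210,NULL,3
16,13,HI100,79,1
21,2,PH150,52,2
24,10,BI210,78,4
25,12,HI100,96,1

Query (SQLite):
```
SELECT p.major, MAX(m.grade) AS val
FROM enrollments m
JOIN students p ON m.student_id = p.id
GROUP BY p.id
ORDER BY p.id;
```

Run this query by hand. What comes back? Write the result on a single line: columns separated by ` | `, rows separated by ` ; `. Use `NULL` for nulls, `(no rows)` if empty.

History | 84 ; Econ | 78 ; Physics | 96 ; Econ | 79

Join each enrollments row to its students via student_id.
Group joined rows by students.id; compute MAX(m.grade) per group.
  2: ids {3, 5, 21} → MAX(m.grade)=84
  10: ids {13, 24} → MAX(m.grade)=78
  12: ids {11, 25} → MAX(m.grade)=96
  13: ids {8, 16} → MAX(m.grade)=79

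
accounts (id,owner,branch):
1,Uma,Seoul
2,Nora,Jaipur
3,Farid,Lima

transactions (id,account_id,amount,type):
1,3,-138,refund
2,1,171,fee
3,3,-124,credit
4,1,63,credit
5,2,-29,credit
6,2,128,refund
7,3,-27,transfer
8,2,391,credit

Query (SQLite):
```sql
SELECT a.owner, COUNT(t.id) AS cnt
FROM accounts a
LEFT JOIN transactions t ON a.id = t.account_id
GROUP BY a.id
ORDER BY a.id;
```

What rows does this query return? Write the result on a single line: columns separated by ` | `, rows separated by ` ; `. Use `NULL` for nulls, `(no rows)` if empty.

Uma | 2 ; Nora | 3 ; Farid | 3

LEFT JOIN keeps every accounts row; unmatched ones get NULL for transactions columns.
Group by accounts.id and compute COUNT(t.id). COUNT(col) of an all-NULL group is 0.
  1: ids {2, 4} → COUNT(t.id)=2
  2: ids {5, 6, 8} → COUNT(t.id)=3
  3: ids {1, 3, 7} → COUNT(t.id)=3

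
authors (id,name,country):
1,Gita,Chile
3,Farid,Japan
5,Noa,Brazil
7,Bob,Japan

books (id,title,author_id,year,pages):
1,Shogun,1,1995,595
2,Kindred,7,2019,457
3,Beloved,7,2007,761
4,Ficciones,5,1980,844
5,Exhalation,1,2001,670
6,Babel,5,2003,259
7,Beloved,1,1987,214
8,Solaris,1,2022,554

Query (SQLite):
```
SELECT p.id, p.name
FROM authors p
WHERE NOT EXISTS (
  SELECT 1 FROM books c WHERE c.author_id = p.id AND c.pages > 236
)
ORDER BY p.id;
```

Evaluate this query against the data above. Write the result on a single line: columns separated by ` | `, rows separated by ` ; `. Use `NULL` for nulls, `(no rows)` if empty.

3 | Farid

For each authors row, check whether any books with matching author_id has pages > 236.
Keep rows where that is false.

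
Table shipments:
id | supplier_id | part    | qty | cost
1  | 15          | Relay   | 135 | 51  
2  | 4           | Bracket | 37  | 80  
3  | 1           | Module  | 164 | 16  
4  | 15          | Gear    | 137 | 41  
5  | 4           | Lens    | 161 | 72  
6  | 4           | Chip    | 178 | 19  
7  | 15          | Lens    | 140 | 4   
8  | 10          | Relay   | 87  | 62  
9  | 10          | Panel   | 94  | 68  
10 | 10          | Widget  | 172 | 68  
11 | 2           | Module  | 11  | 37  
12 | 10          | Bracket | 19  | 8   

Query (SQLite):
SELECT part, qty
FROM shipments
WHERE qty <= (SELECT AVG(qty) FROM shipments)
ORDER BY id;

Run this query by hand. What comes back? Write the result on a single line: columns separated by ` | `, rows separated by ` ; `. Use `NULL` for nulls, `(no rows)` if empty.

Bracket | 37 ; Relay | 87 ; Panel | 94 ; Module | 11 ; Bracket | 19

Scalar subquery: AVG(qty) over all shipments rows = 111.25.
Keep rows where qty <= that value.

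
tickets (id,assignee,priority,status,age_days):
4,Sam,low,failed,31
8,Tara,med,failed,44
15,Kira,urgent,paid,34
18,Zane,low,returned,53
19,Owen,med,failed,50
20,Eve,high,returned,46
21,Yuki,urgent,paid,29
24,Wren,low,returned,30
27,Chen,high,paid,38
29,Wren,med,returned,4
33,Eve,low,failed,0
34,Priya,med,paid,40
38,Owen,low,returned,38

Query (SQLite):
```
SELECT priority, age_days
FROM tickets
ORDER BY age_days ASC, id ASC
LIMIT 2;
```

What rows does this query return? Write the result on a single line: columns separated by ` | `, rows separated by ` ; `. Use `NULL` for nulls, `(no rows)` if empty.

low | 0 ; med | 4

Sort by age_days asc, tiebreak id asc: (0, id=33), (4, id=29), (29, id=21), (30, id=24), (31, id=4) …. Take first 2.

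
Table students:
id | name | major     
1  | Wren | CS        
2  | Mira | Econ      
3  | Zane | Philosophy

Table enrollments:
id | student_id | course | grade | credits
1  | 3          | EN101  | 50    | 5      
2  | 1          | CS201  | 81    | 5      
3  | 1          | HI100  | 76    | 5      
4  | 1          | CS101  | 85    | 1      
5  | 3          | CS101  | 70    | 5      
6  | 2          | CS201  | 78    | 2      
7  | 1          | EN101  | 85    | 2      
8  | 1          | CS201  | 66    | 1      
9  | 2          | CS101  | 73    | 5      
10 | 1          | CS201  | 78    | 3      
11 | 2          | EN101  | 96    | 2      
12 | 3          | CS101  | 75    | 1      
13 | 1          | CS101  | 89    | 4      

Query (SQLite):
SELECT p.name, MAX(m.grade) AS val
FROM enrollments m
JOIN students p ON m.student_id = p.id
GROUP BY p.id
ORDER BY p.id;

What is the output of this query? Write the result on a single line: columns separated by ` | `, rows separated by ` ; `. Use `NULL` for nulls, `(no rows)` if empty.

Join each enrollments row to its students via student_id.
Group joined rows by students.id; compute MAX(m.grade) per group.
  1: ids {2, 3, 4, 7, 8, 10, 13} → MAX(m.grade)=89
  2: ids {6, 9, 11} → MAX(m.grade)=96
  3: ids {1, 5, 12} → MAX(m.grade)=75

Wren | 89 ; Mira | 96 ; Zane | 75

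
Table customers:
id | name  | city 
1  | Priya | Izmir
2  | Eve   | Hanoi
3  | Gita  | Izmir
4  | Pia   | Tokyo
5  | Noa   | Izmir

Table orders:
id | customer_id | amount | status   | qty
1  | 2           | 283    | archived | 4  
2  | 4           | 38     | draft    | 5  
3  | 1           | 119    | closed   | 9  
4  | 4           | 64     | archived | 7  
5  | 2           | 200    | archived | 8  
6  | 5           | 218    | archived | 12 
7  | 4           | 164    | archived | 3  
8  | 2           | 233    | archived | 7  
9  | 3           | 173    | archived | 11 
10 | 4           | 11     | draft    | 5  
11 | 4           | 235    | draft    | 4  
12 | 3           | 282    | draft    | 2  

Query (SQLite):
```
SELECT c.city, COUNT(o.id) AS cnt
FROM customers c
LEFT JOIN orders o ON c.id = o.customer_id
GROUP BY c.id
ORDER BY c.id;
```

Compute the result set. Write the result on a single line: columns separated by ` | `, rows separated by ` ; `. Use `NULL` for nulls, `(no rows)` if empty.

Izmir | 1 ; Hanoi | 3 ; Izmir | 2 ; Tokyo | 5 ; Izmir | 1

LEFT JOIN keeps every customers row; unmatched ones get NULL for orders columns.
Group by customers.id and compute COUNT(o.id). COUNT(col) of an all-NULL group is 0.
  1: ids {3} → COUNT(o.id)=1
  2: ids {1, 5, 8} → COUNT(o.id)=3
  3: ids {9, 12} → COUNT(o.id)=2
  4: ids {2, 4, 7, 10, 11} → COUNT(o.id)=5
  5: ids {6} → COUNT(o.id)=1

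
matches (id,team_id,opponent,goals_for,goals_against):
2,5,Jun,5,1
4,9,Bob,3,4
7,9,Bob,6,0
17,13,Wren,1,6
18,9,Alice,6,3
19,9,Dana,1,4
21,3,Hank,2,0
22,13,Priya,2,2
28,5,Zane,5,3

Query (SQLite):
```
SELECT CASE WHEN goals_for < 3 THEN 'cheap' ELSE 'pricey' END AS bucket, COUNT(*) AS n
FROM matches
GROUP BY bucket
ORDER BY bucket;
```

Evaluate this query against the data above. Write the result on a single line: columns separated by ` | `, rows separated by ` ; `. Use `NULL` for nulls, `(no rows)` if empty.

Bucket rows by goals_for < 3 → 'cheap' else 'pricey'; count each bucket.

cheap | 4 ; pricey | 5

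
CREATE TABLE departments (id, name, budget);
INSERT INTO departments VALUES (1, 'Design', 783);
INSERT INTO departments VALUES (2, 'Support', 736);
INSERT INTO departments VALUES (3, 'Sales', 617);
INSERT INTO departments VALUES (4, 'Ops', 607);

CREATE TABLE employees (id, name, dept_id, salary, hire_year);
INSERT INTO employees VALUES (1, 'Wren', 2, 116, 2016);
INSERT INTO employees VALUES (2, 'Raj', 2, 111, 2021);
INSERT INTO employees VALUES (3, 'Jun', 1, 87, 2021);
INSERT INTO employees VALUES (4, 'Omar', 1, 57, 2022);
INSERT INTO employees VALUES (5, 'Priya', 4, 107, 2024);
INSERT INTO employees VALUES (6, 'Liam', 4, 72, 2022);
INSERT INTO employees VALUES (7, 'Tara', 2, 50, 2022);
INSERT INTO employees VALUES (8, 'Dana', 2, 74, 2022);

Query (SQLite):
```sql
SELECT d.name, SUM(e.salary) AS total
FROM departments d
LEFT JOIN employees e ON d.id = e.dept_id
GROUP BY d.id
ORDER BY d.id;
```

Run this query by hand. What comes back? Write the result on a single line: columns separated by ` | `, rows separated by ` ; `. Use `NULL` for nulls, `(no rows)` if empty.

LEFT JOIN keeps every departments row; unmatched ones get NULL for employees columns.
Group by departments.id and compute SUM(e.salary). SUM over an all-NULL group is NULL.
  1: ids {3, 4} → SUM(e.salary)=144
  2: ids {1, 2, 7, 8} → SUM(e.salary)=351
  3: ids {—} → SUM(e.salary)=NULL
  4: ids {5, 6} → SUM(e.salary)=179

Design | 144 ; Support | 351 ; Sales | NULL ; Ops | 179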